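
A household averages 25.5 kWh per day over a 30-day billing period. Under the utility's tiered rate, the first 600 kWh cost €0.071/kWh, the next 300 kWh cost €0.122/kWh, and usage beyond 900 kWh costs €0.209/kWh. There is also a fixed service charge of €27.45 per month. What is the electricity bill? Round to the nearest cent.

Usage = 25.5 kWh/day × 30 days = 765 kWh
First 600 kWh × €0.071 = €42.60
Next 165 kWh × €0.122 = €20.13
Remaining tier: 0 kWh (not reached)
Energy charge = €62.73; + service €27.45 = €90.18

€90.18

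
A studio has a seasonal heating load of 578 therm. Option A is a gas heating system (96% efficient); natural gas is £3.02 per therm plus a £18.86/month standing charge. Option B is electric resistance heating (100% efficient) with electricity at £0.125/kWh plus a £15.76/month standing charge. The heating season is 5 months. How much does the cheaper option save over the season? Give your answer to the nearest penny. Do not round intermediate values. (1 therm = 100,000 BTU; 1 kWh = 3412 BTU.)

£283.73

Heat load = 578 therm × 100,000 = 57,800,000 BTU
Gas: input = 57,800,000 / 0.96 = 60,208,333 BTU = 602.1 therm → 602.1 × £3.02 = £1,818.29; + 5 × £18.86 standing = £1,912.59
Electric: 57,800,000 BTU / 3412 = 16,940 kWh → × £0.125 = £2,117.53; + 5 × £15.76 standing = £2,196.33
Difference = |£1,912.59 − £2,196.33| = £283.73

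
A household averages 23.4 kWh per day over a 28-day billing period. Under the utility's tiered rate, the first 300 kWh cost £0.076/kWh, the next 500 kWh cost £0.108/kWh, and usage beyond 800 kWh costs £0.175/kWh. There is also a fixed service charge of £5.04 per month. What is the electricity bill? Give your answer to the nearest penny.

Usage = 23.4 kWh/day × 28 days = 655.2 kWh
First 300 kWh × £0.076 = £22.80
Next 355.2 kWh × £0.108 = £38.36
Remaining tier: 0 kWh (not reached)
Energy charge = £61.16; + service £5.04 = £66.20

£66.20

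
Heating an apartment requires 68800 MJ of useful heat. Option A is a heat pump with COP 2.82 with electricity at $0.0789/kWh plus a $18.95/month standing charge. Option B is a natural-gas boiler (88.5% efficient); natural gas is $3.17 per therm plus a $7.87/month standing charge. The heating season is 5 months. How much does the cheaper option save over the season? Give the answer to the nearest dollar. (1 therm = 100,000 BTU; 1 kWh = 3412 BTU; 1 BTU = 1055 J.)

Heat load = 68800 MJ = 68,800,000,000 J / 1055 = 65,213,270 BTU
Gas: input = 65,213,270 / 0.885 = 73,687,311 BTU = 736.9 therm → 736.9 × $3.17 = $2,335.89; + 5 × $7.87 standing = $2,375.24
Heat pump: 65,213,270 BTU / 3412 = 19,110 kWh heat; / 2.82 = 6,778 kWh in → × $0.0789 = $534.75; + 5 × $18.95 standing = $629.50
Difference = |$2,375.24 − $629.50| = $1,745.73 ≈ $1746

$1746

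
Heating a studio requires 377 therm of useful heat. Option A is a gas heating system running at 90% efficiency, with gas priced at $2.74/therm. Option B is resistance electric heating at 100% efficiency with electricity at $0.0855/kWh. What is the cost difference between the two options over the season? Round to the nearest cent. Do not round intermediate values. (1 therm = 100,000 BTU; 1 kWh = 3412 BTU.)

Heat load = 377 therm × 100,000 = 37,700,000 BTU
Gas: input = 37,700,000 / 0.90 = 41,888,889 BTU = 418.9 therm → 418.9 × $2.74 = $1,147.76
Electric: 37,700,000 BTU / 3412 = 11,050 kWh → × $0.0855 = $944.71
Difference = |$1,147.76 − $944.71| = $203.05

$203.05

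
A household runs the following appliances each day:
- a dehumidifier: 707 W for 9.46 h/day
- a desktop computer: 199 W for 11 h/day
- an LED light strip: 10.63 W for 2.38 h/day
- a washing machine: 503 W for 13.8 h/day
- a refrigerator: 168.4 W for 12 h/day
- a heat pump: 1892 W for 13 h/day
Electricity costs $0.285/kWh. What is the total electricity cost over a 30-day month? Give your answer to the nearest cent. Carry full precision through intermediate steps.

$363.04

dehumidifier: 707 W × 9.46 h × 30 d = 200,647 Wh = 200.6 kWh
desktop computer: 199 W × 11 h × 30 d = 65,670 Wh = 65.67 kWh
LED light strip: 10.63 W × 2.38 h × 30 d = 759 Wh = 0.759 kWh
washing machine: 503 W × 13.8 h × 30 d = 208,242 Wh = 208.2 kWh
refrigerator: 168.4 W × 12 h × 30 d = 60,624 Wh = 60.62 kWh
heat pump: 1892 W × 13 h × 30 d = 737,880 Wh = 737.9 kWh
Total energy = 200.6 + 65.67 + 0.759 + 208.2 + 60.62 + 737.9 = 1,274 kWh
Cost = 1,274 kWh × $0.285 = $363.04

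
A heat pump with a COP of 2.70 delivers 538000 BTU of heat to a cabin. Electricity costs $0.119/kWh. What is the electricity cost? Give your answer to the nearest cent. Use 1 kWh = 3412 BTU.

Heat delivered = 538,000 BTU / 3412 = 157.7 kWh
Electrical input = 157.7 kWh / 2.70 = 58.4 kWh
Cost = 58.4 × $0.119/kWh = $6.95

$6.95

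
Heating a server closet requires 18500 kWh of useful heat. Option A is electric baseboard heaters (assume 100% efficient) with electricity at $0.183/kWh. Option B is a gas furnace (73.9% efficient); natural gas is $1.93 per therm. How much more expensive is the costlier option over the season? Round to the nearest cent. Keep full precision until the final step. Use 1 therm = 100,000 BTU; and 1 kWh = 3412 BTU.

Heat load = 18500 kWh × 3412 = 63,122,000 BTU
Gas: input = 63,122,000 / 0.739 = 85,415,426 BTU = 854.2 therm → 854.2 × $1.93 = $1,648.52
Electric: 63,122,000 BTU / 3412 = 18,500 kWh → × $0.183 = $3,385.50
Difference = |$1,648.52 − $3,385.50| = $1,736.98

$1736.98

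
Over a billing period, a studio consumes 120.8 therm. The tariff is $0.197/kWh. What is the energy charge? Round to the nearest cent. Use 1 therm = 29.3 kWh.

120.8 therm × (29.3 kWh/therm) = 3,539 kWh
Cost = 3,539 kWh × $0.197/kWh = $697.27

$697.27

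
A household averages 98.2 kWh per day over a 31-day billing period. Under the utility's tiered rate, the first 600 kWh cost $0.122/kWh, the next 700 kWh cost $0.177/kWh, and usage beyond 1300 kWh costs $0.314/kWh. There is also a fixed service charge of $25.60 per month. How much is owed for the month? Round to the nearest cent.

$770.38

Usage = 98.2 kWh/day × 31 days = 3044.2 kWh
First 600 kWh × $0.122 = $73.20
Next 700 kWh × $0.177 = $123.90
Remaining 1744.2 kWh × $0.314 = $547.68
Energy charge = $744.78; + service $25.60 = $770.38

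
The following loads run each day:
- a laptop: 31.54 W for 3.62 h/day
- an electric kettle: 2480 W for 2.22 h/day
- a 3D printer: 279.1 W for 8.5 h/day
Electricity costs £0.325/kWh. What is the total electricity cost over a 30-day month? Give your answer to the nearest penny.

laptop: 31.54 W × 3.62 h × 30 d = 3,425 Wh = 3.425 kWh
electric kettle: 2480 W × 2.22 h × 30 d = 165,168 Wh = 165.2 kWh
3D printer: 279.1 W × 8.5 h × 30 d = 71,171 Wh = 71.17 kWh
Total energy = 3.425 + 165.2 + 71.17 = 239.8 kWh
Cost = 239.8 kWh × £0.325 = £77.92

£77.92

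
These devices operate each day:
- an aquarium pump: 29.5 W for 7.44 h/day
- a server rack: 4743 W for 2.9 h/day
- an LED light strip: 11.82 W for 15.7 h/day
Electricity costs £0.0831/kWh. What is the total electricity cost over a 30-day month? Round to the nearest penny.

£35.30

aquarium pump: 29.5 W × 7.44 h × 30 d = 6,584 Wh = 6.584 kWh
server rack: 4743 W × 2.9 h × 30 d = 412,641 Wh = 412.6 kWh
LED light strip: 11.82 W × 15.7 h × 30 d = 5,567 Wh = 5.567 kWh
Total energy = 6.584 + 412.6 + 5.567 = 424.8 kWh
Cost = 424.8 kWh × £0.0831 = £35.30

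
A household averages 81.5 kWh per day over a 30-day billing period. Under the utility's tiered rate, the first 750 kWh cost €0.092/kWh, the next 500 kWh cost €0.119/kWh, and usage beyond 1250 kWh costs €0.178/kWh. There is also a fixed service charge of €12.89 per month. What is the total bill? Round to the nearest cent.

€354.10

Usage = 81.5 kWh/day × 30 days = 2445 kWh
First 750 kWh × €0.092 = €69.00
Next 500 kWh × €0.119 = €59.50
Remaining 1195 kWh × €0.178 = €212.71
Energy charge = €341.21; + service €12.89 = €354.10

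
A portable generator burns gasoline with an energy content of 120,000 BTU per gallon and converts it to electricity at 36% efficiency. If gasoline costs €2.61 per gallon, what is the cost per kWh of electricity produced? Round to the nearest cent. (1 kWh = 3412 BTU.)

Electrical output per gallon = 120,000 BTU × 0.36 / 3412 BTU/kWh = 12.66 kWh
Cost per kWh = €2.61 / 12.66 kWh = €0.206

€0.21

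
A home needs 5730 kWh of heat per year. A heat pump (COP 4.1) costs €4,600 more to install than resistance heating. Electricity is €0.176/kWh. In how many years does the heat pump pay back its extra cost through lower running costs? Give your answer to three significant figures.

Resistance: 5730 kWh × €0.176 = €1,008.48/yr
Heat pump: 5730 / 4.1 = 1398 kWh in → × €0.176 = €245.97/yr
Annual savings = €762.51
Payback = €4,600 / €762.51 = 6.03 years

6.03 years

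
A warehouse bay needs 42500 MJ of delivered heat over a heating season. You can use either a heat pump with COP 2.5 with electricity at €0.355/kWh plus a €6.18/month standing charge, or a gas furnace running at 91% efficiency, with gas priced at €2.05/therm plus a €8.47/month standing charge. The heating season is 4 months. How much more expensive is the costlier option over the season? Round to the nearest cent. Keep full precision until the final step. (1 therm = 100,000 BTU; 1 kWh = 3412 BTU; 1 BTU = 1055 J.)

€759.88

Heat load = 42500 MJ = 42,500,000,000 J / 1055 = 40,284,360 BTU
Gas: input = 40,284,360 / 0.910 = 44,268,528 BTU = 442.7 therm → 442.7 × €2.05 = €907.50; + 4 × €8.47 standing = €941.38
Heat pump: 40,284,360 BTU / 3412 = 11,810 kWh heat; / 2.5 = 4,723 kWh in → × €0.355 = €1,676.55; + 4 × €6.18 standing = €1,701.27
Difference = |€941.38 − €1,701.27| = €759.88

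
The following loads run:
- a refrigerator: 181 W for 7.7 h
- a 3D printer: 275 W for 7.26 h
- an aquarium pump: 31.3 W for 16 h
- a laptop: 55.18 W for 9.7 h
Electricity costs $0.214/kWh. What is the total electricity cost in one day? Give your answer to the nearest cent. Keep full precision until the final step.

refrigerator: 181 W × 7.7 h = 1,394 Wh = 1.394 kWh
3D printer: 275 W × 7.26 h = 1,996 Wh = 1.996 kWh
aquarium pump: 31.3 W × 16 h = 501 Wh = 0.5008 kWh
laptop: 55.18 W × 9.7 h = 535 Wh = 0.5352 kWh
Total energy = 1.394 + 1.996 + 0.5008 + 0.5352 = 4.426 kWh
Cost = 4.426 kWh × $0.214 = $0.95

$0.95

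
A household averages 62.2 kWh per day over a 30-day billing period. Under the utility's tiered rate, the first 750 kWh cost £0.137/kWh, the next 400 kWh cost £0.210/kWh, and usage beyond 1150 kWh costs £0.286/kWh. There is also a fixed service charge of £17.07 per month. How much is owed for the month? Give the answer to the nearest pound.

£409

Usage = 62.2 kWh/day × 30 days = 1866 kWh
First 750 kWh × £0.137 = £102.75
Next 400 kWh × £0.210 = £84.00
Remaining 716 kWh × £0.286 = £204.78
Energy charge = £391.53; + service £17.07 = £408.60 ≈ £409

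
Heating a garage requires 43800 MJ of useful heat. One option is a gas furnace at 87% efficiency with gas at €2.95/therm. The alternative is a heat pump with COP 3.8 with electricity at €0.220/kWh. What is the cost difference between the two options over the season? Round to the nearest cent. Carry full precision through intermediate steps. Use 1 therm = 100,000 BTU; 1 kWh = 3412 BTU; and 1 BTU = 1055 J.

Heat load = 43800 MJ = 43,800,000,000 J / 1055 = 41,516,588 BTU
Gas: input = 41,516,588 / 0.87 = 47,720,216 BTU = 477.2 therm → 477.2 × €2.95 = €1,407.75
Heat pump: 41,516,588 BTU / 3412 = 12,170 kWh heat; / 3.8 = 3,202 kWh in → × €0.220 = €704.45
Difference = |€1,407.75 − €704.45| = €703.29

€703.29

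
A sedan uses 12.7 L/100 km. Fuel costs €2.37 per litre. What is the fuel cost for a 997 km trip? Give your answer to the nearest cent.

Fuel = 12.7 L/100 km × 997 km / 100 = 126.6 L
Cost = 126.6 L × €2.37/L = €300.09

€300.09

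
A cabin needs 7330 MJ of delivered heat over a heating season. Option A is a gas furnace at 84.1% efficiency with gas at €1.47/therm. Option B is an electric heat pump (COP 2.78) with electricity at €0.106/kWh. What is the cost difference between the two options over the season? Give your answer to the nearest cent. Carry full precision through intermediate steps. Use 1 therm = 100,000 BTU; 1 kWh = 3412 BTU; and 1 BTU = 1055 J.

€43.80

Heat load = 7330 MJ = 7,330,000,000 J / 1055 = 6,947,867 BTU
Gas: input = 6,947,867 / 0.841 = 8,261,436 BTU = 82.61 therm → 82.61 × €1.47 = €121.44
Heat pump: 6,947,867 BTU / 3412 = 2,036 kWh heat; / 2.78 = 732.5 kWh in → × €0.106 = €77.64
Difference = |€121.44 − €77.64| = €43.80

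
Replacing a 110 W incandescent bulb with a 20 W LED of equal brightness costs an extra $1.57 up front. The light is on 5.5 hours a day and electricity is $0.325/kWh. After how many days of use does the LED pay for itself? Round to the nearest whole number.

10 days

Power saved = 110 − 20 = 90 W
Daily energy saved = 90 W × 5.5 h = 495 Wh = 0.495 kWh
Daily savings = 0.495 × $0.325 = $0.1609
Payback = $1.57 / $0.1609 per day = 9.759 days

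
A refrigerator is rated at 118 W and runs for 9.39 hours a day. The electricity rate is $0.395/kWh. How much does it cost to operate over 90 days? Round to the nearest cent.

Energy = 118 W × 9.39 h/day × 90 days = 99,722 Wh = 99.72 kWh
Cost = 99.72 kWh × $0.395/kWh = $39.39

$39.39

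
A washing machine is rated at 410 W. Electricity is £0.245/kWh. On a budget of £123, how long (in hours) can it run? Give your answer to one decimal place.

1224.5 h

Energy budget = £123 / £0.245 per kWh = 502 kWh = 502,041 Wh
Runtime = 502,041 Wh / 410 W = 1,224 h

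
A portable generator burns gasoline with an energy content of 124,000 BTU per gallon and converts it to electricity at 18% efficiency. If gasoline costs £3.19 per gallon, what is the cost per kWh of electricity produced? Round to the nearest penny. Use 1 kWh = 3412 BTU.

Electrical output per gallon = 124,000 BTU × 0.18 / 3412 BTU/kWh = 6.542 kWh
Cost per kWh = £3.19 / 6.542 kWh = £0.488

£0.49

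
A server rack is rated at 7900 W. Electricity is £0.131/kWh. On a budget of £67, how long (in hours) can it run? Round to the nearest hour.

Energy budget = £67 / £0.131 per kWh = 511.5 kWh = 511,450 Wh
Runtime = 511,450 Wh / 7900 W = 64.74 h

65 h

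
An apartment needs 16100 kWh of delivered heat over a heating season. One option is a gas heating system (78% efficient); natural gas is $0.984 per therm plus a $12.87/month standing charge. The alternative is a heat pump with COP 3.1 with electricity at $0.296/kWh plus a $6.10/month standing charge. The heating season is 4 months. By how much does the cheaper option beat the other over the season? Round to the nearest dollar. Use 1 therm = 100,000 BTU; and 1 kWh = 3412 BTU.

Heat load = 16100 kWh × 3412 = 54,933,200 BTU
Gas: input = 54,933,200 / 0.78 = 70,427,179 BTU = 704.3 therm → 704.3 × $0.984 = $693.00; + 4 × $12.87 standing = $744.48
Heat pump: 54,933,200 BTU / 3412 = 16,100 kWh heat; / 3.1 = 5,194 kWh in → × $0.296 = $1,537.29; + 4 × $6.10 standing = $1,561.69
Difference = |$744.48 − $1,561.69| = $817.21 ≈ $817

$817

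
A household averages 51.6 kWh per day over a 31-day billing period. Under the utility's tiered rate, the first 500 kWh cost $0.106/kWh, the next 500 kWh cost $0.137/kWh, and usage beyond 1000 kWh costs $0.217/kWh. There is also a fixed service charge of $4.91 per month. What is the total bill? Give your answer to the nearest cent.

$256.52

Usage = 51.6 kWh/day × 31 days = 1599.6 kWh
First 500 kWh × $0.106 = $53.00
Next 500 kWh × $0.137 = $68.50
Remaining 599.6 kWh × $0.217 = $130.11
Energy charge = $251.61; + service $4.91 = $256.52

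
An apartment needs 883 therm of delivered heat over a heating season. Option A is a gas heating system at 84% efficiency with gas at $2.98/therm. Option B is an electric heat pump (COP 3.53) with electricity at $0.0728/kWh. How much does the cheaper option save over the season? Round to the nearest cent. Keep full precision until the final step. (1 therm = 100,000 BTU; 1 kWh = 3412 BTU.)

$2598.83

Heat load = 883 therm × 100,000 = 88,300,000 BTU
Gas: input = 88,300,000 / 0.84 = 105,119,048 BTU = 1,051 therm → 1,051 × $2.98 = $3,132.55
Heat pump: 88,300,000 BTU / 3412 = 25,880 kWh heat; / 3.53 = 7,331 kWh in → × $0.0728 = $533.71
Difference = |$3,132.55 − $533.71| = $2,598.83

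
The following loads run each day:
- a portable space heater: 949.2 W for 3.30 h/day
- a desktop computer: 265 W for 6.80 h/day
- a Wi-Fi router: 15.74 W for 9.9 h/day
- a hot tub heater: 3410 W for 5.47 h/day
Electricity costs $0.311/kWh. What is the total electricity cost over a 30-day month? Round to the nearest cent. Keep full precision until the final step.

portable space heater: 949.2 W × 3.30 h × 30 d = 93,971 Wh = 93.97 kWh
desktop computer: 265 W × 6.80 h × 30 d = 54,060 Wh = 54.06 kWh
Wi-Fi router: 15.74 W × 9.9 h × 30 d = 4,675 Wh = 4.675 kWh
hot tub heater: 3410 W × 5.47 h × 30 d = 559,581 Wh = 559.6 kWh
Total energy = 93.97 + 54.06 + 4.675 + 559.6 = 712.3 kWh
Cost = 712.3 kWh × $0.311 = $221.52

$221.52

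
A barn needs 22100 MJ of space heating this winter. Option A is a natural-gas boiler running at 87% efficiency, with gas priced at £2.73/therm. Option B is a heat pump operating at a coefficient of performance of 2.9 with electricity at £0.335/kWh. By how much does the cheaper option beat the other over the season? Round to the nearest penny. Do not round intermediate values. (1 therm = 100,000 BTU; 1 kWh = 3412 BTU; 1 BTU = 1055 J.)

£51.88

Heat load = 22100 MJ = 22,100,000,000 J / 1055 = 20,947,867 BTU
Gas: input = 20,947,867 / 0.87 = 24,078,008 BTU = 240.8 therm → 240.8 × £2.73 = £657.33
Heat pump: 20,947,867 BTU / 3412 = 6,139 kWh heat; / 2.9 = 2,117 kWh in → × £0.335 = £709.21
Difference = |£657.33 − £709.21| = £51.88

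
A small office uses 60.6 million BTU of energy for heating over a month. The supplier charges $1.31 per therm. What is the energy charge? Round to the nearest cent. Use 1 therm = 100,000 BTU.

60.6 million BTU × (10 therm/million BTU) = 606 therm
Cost = 606 therm × $1.31/therm = $793.86

$793.86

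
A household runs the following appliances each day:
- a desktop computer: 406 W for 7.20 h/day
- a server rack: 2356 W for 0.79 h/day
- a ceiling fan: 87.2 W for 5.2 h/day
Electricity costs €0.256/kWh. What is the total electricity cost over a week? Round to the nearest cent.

desktop computer: 406 W × 7.20 h × 7 d = 20,462 Wh = 20.46 kWh
server rack: 2356 W × 0.79 h × 7 d = 13,029 Wh = 13.03 kWh
ceiling fan: 87.2 W × 5.2 h × 7 d = 3,174 Wh = 3.174 kWh
Total energy = 20.46 + 13.03 + 3.174 = 36.67 kWh
Cost = 36.67 kWh × €0.256 = €9.39

€9.39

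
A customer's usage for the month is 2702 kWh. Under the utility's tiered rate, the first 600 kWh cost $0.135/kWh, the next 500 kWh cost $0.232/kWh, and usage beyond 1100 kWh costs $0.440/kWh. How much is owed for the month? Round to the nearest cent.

$901.88

First 600 kWh × $0.135 = $81.00
Next 500 kWh × $0.232 = $116.00
Remaining 1602 kWh × $0.440 = $704.88
Total = $901.88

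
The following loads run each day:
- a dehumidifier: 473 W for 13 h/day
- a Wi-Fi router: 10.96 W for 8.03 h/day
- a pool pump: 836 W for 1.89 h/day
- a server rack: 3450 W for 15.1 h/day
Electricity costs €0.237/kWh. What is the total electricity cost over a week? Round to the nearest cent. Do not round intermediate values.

dehumidifier: 473 W × 13 h × 7 d = 43,043 Wh = 43.04 kWh
Wi-Fi router: 10.96 W × 8.03 h × 7 d = 616 Wh = 0.6161 kWh
pool pump: 836 W × 1.89 h × 7 d = 11,060 Wh = 11.06 kWh
server rack: 3450 W × 15.1 h × 7 d = 364,665 Wh = 364.7 kWh
Total energy = 43.04 + 0.6161 + 11.06 + 364.7 = 419.4 kWh
Cost = 419.4 kWh × €0.237 = €99.39

€99.39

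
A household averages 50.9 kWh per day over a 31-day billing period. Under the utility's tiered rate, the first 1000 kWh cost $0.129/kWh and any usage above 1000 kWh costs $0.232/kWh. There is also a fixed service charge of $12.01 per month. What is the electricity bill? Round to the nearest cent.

$275.08

Usage = 50.9 kWh/day × 31 days = 1577.9 kWh
First 1000 kWh × $0.129 = $129.00
Remaining 577.9 kWh × $0.232 = $134.07
Energy charge = $263.07; + service $12.01 = $275.08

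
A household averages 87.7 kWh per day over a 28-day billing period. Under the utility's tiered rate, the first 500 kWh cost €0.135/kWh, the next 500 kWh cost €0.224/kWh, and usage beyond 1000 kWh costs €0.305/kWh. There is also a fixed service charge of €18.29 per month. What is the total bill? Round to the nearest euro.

€642

Usage = 87.7 kWh/day × 28 days = 2455.6 kWh
First 500 kWh × €0.135 = €67.50
Next 500 kWh × €0.224 = €112.00
Remaining 1455.6 kWh × €0.305 = €443.96
Energy charge = €623.46; + service €18.29 = €641.75 ≈ €642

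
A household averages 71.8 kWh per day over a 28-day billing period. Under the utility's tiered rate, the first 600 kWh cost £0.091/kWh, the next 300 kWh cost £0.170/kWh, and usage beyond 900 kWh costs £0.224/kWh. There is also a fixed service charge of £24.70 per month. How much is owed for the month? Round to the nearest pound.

£379

Usage = 71.8 kWh/day × 28 days = 2010.4 kWh
First 600 kWh × £0.091 = £54.60
Next 300 kWh × £0.170 = £51.00
Remaining 1110.4 kWh × £0.224 = £248.73
Energy charge = £354.33; + service £24.70 = £379.03 ≈ £379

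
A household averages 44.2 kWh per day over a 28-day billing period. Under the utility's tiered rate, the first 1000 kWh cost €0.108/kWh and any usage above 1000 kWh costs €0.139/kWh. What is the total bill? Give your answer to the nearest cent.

€141.03

Usage = 44.2 kWh/day × 28 days = 1237.6 kWh
First 1000 kWh × €0.108 = €108.00
Remaining 237.6 kWh × €0.139 = €33.03
Total = €141.03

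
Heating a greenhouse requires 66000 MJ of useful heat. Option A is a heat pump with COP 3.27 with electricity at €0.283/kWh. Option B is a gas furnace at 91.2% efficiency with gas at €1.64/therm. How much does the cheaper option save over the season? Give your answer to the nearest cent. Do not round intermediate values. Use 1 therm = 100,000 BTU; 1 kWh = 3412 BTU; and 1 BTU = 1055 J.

€461.83

Heat load = 66000 MJ = 66,000,000,000 J / 1055 = 62,559,242 BTU
Gas: input = 62,559,242 / 0.912 = 68,595,660 BTU = 686 therm → 686 × €1.64 = €1,124.97
Heat pump: 62,559,242 BTU / 3412 = 18,340 kWh heat; / 3.27 = 5,607 kWh in → × €0.283 = €1,586.80
Difference = |€1,124.97 − €1,586.80| = €461.83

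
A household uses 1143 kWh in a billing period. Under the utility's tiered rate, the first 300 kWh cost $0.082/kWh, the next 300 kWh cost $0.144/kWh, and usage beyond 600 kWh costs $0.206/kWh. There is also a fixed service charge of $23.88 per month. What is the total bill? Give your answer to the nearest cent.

First 300 kWh × $0.082 = $24.60
Next 300 kWh × $0.144 = $43.20
Remaining 543 kWh × $0.206 = $111.86
Energy charge = $179.66; + service $23.88 = $203.54

$203.54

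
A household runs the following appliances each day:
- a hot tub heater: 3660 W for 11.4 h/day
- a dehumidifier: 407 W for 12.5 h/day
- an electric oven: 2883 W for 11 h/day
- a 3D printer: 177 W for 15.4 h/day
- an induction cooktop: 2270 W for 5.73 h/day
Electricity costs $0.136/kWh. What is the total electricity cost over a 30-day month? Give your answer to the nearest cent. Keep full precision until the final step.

hot tub heater: 3660 W × 11.4 h × 30 d = 1,251,720 Wh = 1,252 kWh
dehumidifier: 407 W × 12.5 h × 30 d = 152,625 Wh = 152.6 kWh
electric oven: 2883 W × 11 h × 30 d = 951,390 Wh = 951.4 kWh
3D printer: 177 W × 15.4 h × 30 d = 81,774 Wh = 81.77 kWh
induction cooktop: 2270 W × 5.73 h × 30 d = 390,213 Wh = 390.2 kWh
Total energy = 1,252 + 152.6 + 951.4 + 81.77 + 390.2 = 2,828 kWh
Cost = 2,828 kWh × $0.136 = $384.57

$384.57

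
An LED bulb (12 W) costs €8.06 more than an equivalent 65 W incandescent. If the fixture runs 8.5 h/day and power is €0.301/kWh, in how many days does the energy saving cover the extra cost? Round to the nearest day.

Power saved = 65 − 12 = 53 W
Daily energy saved = 53 W × 8.5 h = 450.5 Wh = 0.4505 kWh
Daily savings = 0.4505 × €0.301 = €0.1356
Payback = €8.06 / €0.1356 per day = 59.44 days

59 days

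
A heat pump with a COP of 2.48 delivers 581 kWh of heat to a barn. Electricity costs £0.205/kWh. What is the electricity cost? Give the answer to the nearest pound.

Electrical input = 581 kWh / 2.48 = 234.3 kWh
Cost = 234.3 × £0.205/kWh = £48.03 ≈ £48

£48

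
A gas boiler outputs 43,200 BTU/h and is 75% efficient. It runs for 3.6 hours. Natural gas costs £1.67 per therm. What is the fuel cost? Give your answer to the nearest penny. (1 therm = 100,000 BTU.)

£3.46

Heat delivered = 43,200 BTU/h × 3.6 h = 155,520 BTU
Gas input = 155,520 / 0.75 = 207,360 BTU
= 207,360 / 100,000 = 2.074 therm
Cost = 2.074 × £1.67/therm = £3.46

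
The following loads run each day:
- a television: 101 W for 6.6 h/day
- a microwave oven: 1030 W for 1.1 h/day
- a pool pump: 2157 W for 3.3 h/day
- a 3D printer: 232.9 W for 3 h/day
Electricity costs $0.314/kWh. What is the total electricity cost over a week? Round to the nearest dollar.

$21

television: 101 W × 6.6 h × 7 d = 4,666 Wh = 4.666 kWh
microwave oven: 1030 W × 1.1 h × 7 d = 7,931 Wh = 7.931 kWh
pool pump: 2157 W × 3.3 h × 7 d = 49,827 Wh = 49.83 kWh
3D printer: 232.9 W × 3 h × 7 d = 4,891 Wh = 4.891 kWh
Total energy = 4.666 + 7.931 + 49.83 + 4.891 = 67.31 kWh
Cost = 67.31 kWh × $0.314 = $21.14 ≈ $21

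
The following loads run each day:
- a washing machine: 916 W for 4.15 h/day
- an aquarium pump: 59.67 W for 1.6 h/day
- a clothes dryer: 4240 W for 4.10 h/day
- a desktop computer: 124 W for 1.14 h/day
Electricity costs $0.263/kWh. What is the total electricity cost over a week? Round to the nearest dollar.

$39

washing machine: 916 W × 4.15 h × 7 d = 26,610 Wh = 26.61 kWh
aquarium pump: 59.67 W × 1.6 h × 7 d = 668 Wh = 0.6683 kWh
clothes dryer: 4240 W × 4.10 h × 7 d = 121,688 Wh = 121.7 kWh
desktop computer: 124 W × 1.14 h × 7 d = 990 Wh = 0.9895 kWh
Total energy = 26.61 + 0.6683 + 121.7 + 0.9895 = 150 kWh
Cost = 150 kWh × $0.263 = $39.44 ≈ $39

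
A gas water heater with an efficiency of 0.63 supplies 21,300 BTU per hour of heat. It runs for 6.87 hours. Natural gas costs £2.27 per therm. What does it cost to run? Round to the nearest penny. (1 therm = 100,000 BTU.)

Heat delivered = 21,300 BTU/h × 6.87 h = 146,331 BTU
Gas input = 146,331 / 0.63 = 232,271 BTU
= 232,271 / 100,000 = 2.323 therm
Cost = 2.323 × £2.27/therm = £5.27

£5.27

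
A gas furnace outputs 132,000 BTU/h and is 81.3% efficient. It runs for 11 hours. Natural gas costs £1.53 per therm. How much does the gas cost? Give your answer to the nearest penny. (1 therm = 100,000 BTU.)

Heat delivered = 132,000 BTU/h × 11 h = 1,452,000 BTU
Gas input = 1,452,000 / 0.813 = 1,785,978 BTU
= 1,785,978 / 100,000 = 17.86 therm
Cost = 17.86 × £1.53/therm = £27.33

£27.33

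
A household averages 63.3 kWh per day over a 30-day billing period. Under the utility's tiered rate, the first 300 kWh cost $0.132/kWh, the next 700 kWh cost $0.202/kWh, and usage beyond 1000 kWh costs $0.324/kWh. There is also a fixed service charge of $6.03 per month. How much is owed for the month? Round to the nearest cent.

$478.31

Usage = 63.3 kWh/day × 30 days = 1899 kWh
First 300 kWh × $0.132 = $39.60
Next 700 kWh × $0.202 = $141.40
Remaining 899 kWh × $0.324 = $291.28
Energy charge = $472.28; + service $6.03 = $478.31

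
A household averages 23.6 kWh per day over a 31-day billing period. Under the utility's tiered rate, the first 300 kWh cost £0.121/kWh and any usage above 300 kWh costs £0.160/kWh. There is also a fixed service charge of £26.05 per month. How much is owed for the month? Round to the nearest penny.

Usage = 23.6 kWh/day × 31 days = 731.6 kWh
First 300 kWh × £0.121 = £36.30
Remaining 431.6 kWh × £0.160 = £69.06
Energy charge = £105.36; + service £26.05 = £131.41

£131.41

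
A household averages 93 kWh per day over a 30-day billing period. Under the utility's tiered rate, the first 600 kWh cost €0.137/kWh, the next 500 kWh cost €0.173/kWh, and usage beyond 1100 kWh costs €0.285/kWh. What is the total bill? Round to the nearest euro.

Usage = 93 kWh/day × 30 days = 2790 kWh
First 600 kWh × €0.137 = €82.20
Next 500 kWh × €0.173 = €86.50
Remaining 1690 kWh × €0.285 = €481.65
Total = €650.35 ≈ €650

€650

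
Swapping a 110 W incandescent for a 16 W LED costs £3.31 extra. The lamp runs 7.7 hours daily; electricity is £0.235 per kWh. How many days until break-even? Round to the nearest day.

Power saved = 110 − 16 = 94 W
Daily energy saved = 94 W × 7.7 h = 723.8 Wh = 0.7238 kWh
Daily savings = 0.7238 × £0.235 = £0.1701
Payback = £3.31 / £0.1701 per day = 19.46 days

19 days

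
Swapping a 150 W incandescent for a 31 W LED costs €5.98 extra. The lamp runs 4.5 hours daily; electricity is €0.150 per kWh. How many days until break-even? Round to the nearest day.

Power saved = 150 − 31 = 119 W
Daily energy saved = 119 W × 4.5 h = 535.5 Wh = 0.5355 kWh
Daily savings = 0.5355 × €0.150 = €0.0803
Payback = €5.98 / €0.0803 per day = 74.45 days

74 days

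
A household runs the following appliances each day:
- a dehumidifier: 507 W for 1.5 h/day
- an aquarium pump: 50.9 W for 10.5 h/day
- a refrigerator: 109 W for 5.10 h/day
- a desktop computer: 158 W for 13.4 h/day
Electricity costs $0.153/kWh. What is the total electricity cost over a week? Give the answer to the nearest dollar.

dehumidifier: 507 W × 1.5 h × 7 d = 5,324 Wh = 5.324 kWh
aquarium pump: 50.9 W × 10.5 h × 7 d = 3,741 Wh = 3.741 kWh
refrigerator: 109 W × 5.10 h × 7 d = 3,891 Wh = 3.891 kWh
desktop computer: 158 W × 13.4 h × 7 d = 14,820 Wh = 14.82 kWh
Total energy = 5.324 + 3.741 + 3.891 + 14.82 = 27.78 kWh
Cost = 27.78 kWh × $0.153 = $4.25 ≈ $4

$4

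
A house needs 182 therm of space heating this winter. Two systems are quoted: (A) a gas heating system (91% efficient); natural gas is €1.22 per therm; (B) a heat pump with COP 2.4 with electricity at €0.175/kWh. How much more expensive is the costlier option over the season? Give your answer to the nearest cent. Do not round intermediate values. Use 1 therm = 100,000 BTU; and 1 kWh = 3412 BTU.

€144.95

Heat load = 182 therm × 100,000 = 18,200,000 BTU
Gas: input = 18,200,000 / 0.91 = 20,000,000 BTU = 200 therm → 200 × €1.22 = €244.00
Heat pump: 18,200,000 BTU / 3412 = 5,334 kWh heat; / 2.4 = 2,223 kWh in → × €0.175 = €388.95
Difference = |€244.00 − €388.95| = €144.95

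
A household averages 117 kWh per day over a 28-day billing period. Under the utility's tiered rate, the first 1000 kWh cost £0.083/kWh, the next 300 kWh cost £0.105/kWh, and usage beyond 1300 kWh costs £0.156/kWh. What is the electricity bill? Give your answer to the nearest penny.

£422.76

Usage = 117 kWh/day × 28 days = 3276 kWh
First 1000 kWh × £0.083 = £83.00
Next 300 kWh × £0.105 = £31.50
Remaining 1976 kWh × £0.156 = £308.26
Total = £422.76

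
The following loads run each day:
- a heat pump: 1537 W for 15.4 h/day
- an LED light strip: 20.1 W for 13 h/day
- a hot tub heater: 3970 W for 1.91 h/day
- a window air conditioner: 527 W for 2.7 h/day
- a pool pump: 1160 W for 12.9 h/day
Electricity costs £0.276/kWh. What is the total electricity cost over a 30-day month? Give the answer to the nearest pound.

heat pump: 1537 W × 15.4 h × 30 d = 710,094 Wh = 710.1 kWh
LED light strip: 20.1 W × 13 h × 30 d = 7,839 Wh = 7.839 kWh
hot tub heater: 3970 W × 1.91 h × 30 d = 227,481 Wh = 227.5 kWh
window air conditioner: 527 W × 2.7 h × 30 d = 42,687 Wh = 42.69 kWh
pool pump: 1160 W × 12.9 h × 30 d = 448,920 Wh = 448.9 kWh
Total energy = 710.1 + 7.839 + 227.5 + 42.69 + 448.9 = 1,437 kWh
Cost = 1,437 kWh × £0.276 = £396.62 ≈ £397

£397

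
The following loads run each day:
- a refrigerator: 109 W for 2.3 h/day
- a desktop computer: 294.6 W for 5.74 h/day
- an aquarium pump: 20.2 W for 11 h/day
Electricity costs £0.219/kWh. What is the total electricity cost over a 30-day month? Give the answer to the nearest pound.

refrigerator: 109 W × 2.3 h × 30 d = 7,521 Wh = 7.521 kWh
desktop computer: 294.6 W × 5.74 h × 30 d = 50,730 Wh = 50.73 kWh
aquarium pump: 20.2 W × 11 h × 30 d = 6,666 Wh = 6.666 kWh
Total energy = 7.521 + 50.73 + 6.666 = 64.92 kWh
Cost = 64.92 kWh × £0.219 = £14.22 ≈ £14

£14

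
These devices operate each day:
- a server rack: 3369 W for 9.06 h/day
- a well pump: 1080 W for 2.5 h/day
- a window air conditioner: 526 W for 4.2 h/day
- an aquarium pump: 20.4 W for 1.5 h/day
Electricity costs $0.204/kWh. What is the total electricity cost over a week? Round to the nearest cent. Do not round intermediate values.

server rack: 3369 W × 9.06 h × 7 d = 213,662 Wh = 213.7 kWh
well pump: 1080 W × 2.5 h × 7 d = 18,900 Wh = 18.9 kWh
window air conditioner: 526 W × 4.2 h × 7 d = 15,464 Wh = 15.46 kWh
aquarium pump: 20.4 W × 1.5 h × 7 d = 214 Wh = 0.2142 kWh
Total energy = 213.7 + 18.9 + 15.46 + 0.2142 = 248.2 kWh
Cost = 248.2 kWh × $0.204 = $50.64

$50.64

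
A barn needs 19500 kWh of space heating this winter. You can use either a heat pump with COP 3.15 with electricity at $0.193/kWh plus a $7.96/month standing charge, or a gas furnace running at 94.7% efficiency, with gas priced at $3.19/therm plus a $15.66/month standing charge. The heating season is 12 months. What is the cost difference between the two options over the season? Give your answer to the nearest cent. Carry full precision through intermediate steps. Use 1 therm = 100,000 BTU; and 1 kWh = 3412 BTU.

Heat load = 19500 kWh × 3412 = 66,534,000 BTU
Gas: input = 66,534,000 / 0.947 = 70,257,656 BTU = 702.6 therm → 702.6 × $3.19 = $2,241.22; + 12 × $15.66 standing = $2,429.14
Heat pump: 66,534,000 BTU / 3412 = 19,500 kWh heat; / 3.15 = 6,190 kWh in → × $0.193 = $1,194.76; + 12 × $7.96 standing = $1,290.28
Difference = |$2,429.14 − $1,290.28| = $1,138.86

$1138.86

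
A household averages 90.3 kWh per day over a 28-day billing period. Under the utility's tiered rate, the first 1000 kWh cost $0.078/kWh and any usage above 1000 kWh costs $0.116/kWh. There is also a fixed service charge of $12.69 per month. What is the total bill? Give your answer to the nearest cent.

$267.98

Usage = 90.3 kWh/day × 28 days = 2528.4 kWh
First 1000 kWh × $0.078 = $78.00
Remaining 1528.4 kWh × $0.116 = $177.29
Energy charge = $255.29; + service $12.69 = $267.98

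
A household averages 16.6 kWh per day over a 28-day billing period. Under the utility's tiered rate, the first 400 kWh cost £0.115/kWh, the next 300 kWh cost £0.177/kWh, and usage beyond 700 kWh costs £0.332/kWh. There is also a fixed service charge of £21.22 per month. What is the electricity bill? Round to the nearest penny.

£78.69

Usage = 16.6 kWh/day × 28 days = 464.8 kWh
First 400 kWh × £0.115 = £46.00
Next 64.8 kWh × £0.177 = £11.47
Remaining tier: 0 kWh (not reached)
Energy charge = £57.47; + service £21.22 = £78.69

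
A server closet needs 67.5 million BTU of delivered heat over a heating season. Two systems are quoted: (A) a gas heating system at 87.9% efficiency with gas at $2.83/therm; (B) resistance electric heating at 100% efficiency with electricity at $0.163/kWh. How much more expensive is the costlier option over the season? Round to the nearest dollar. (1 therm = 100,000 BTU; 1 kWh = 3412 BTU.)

Heat load = 67.5 × 10⁶ BTU = 67,500,000 BTU
Gas: input = 67,500,000 / 0.879 = 76,791,809 BTU = 767.9 therm → 767.9 × $2.83 = $2,173.21
Electric: 67,500,000 BTU / 3412 = 19,780 kWh → × $0.163 = $3,224.65
Difference = |$2,173.21 − $3,224.65| = $1,051.44 ≈ $1051

$1051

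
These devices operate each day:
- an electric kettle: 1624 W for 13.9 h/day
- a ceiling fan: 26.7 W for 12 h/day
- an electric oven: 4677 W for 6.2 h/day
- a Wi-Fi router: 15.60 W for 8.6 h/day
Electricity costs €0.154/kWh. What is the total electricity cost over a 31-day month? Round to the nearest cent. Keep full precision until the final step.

electric kettle: 1624 W × 13.9 h × 31 d = 699,782 Wh = 699.8 kWh
ceiling fan: 26.7 W × 12 h × 31 d = 9,932 Wh = 9.932 kWh
electric oven: 4677 W × 6.2 h × 31 d = 898,919 Wh = 898.9 kWh
Wi-Fi router: 15.60 W × 8.6 h × 31 d = 4,159 Wh = 4.159 kWh
Total energy = 699.8 + 9.932 + 898.9 + 4.159 = 1,613 kWh
Cost = 1,613 kWh × €0.154 = €248.37

€248.37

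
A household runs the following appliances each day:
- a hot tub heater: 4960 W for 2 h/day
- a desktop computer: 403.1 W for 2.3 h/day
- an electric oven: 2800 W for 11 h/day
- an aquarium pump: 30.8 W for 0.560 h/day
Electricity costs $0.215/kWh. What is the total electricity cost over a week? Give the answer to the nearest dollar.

$63

hot tub heater: 4960 W × 2 h × 7 d = 69,440 Wh = 69.44 kWh
desktop computer: 403.1 W × 2.3 h × 7 d = 6,490 Wh = 6.49 kWh
electric oven: 2800 W × 11 h × 7 d = 215,600 Wh = 215.6 kWh
aquarium pump: 30.8 W × 0.560 h × 7 d = 121 Wh = 0.1207 kWh
Total energy = 69.44 + 6.49 + 215.6 + 0.1207 = 291.7 kWh
Cost = 291.7 kWh × $0.215 = $62.70 ≈ $63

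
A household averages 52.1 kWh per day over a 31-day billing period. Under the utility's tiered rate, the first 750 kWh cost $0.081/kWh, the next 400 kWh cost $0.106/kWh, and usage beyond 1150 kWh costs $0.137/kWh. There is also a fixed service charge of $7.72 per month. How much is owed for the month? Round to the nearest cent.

$174.59

Usage = 52.1 kWh/day × 31 days = 1615.1 kWh
First 750 kWh × $0.081 = $60.75
Next 400 kWh × $0.106 = $42.40
Remaining 465.1 kWh × $0.137 = $63.72
Energy charge = $166.87; + service $7.72 = $174.59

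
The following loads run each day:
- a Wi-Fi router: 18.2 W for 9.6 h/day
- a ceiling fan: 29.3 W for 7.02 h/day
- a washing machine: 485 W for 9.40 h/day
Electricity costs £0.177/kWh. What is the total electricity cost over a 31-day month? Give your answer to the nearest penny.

Wi-Fi router: 18.2 W × 9.6 h × 31 d = 5,416 Wh = 5.416 kWh
ceiling fan: 29.3 W × 7.02 h × 31 d = 6,376 Wh = 6.376 kWh
washing machine: 485 W × 9.40 h × 31 d = 141,329 Wh = 141.3 kWh
Total energy = 5.416 + 6.376 + 141.3 = 153.1 kWh
Cost = 153.1 kWh × £0.177 = £27.10

£27.10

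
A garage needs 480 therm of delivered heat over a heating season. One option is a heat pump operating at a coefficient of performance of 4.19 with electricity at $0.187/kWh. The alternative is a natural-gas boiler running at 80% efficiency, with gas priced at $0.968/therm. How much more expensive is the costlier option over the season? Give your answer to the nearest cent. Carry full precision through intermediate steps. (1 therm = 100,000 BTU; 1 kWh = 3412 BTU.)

$47.06

Heat load = 480 therm × 100,000 = 48,000,000 BTU
Gas: input = 48,000,000 / 0.80 = 60,000,000 BTU = 600 therm → 600 × $0.968 = $580.80
Heat pump: 48,000,000 BTU / 3412 = 14,070 kWh heat; / 4.19 = 3,358 kWh in → × $0.187 = $627.86
Difference = |$580.80 − $627.86| = $47.06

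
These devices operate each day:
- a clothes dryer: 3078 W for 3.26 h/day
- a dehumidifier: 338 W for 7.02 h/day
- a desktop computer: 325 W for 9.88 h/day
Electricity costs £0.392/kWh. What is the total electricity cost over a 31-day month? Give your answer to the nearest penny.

£189.79

clothes dryer: 3078 W × 3.26 h × 31 d = 311,063 Wh = 311.1 kWh
dehumidifier: 338 W × 7.02 h × 31 d = 73,556 Wh = 73.56 kWh
desktop computer: 325 W × 9.88 h × 31 d = 99,541 Wh = 99.54 kWh
Total energy = 311.1 + 73.56 + 99.54 = 484.2 kWh
Cost = 484.2 kWh × £0.392 = £189.79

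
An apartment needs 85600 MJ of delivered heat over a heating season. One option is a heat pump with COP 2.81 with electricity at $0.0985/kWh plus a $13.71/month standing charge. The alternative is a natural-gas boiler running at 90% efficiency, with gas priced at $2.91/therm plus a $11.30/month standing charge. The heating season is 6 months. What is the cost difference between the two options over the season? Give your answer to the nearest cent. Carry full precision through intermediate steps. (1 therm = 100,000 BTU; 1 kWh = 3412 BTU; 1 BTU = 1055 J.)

Heat load = 85600 MJ = 85,600,000,000 J / 1055 = 81,137,441 BTU
Gas: input = 81,137,441 / 0.90 = 90,152,712 BTU = 901.5 therm → 901.5 × $2.91 = $2,623.44; + 6 × $11.30 standing = $2,691.24
Heat pump: 81,137,441 BTU / 3412 = 23,780 kWh heat; / 2.81 = 8,463 kWh in → × $0.0985 = $833.57; + 6 × $13.71 standing = $915.83
Difference = |$2,691.24 − $915.83| = $1,775.41

$1775.41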